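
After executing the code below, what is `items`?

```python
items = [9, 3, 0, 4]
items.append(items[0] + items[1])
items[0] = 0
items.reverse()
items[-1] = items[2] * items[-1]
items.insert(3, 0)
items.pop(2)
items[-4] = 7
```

append items[0]+items[1] = 9+3 = 12 → [9, 3, 0, 4, 12]
items[0] = 0 → [0, 3, 0, 4, 12]
reverse → [12, 4, 0, 3, 0]
items[-1] = items[2]*items[-1] = 0*0 = 0 → [12, 4, 0, 3, 0]
insert 0 at 3 → [12, 4, 0, 0, 3, 0]
pop(2) removes 0 → [12, 4, 0, 3, 0]
items[-4] = 7 → [12, 7, 0, 3, 0]

[12, 7, 0, 3, 0]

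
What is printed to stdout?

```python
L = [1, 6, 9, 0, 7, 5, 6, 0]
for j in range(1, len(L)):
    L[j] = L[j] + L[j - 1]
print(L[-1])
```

j=1: L[1] = 6+1 = 7 → [1, 7, 9, 0, 7, 5, 6, 0]
j=2: L[2] = 9+7 = 16 → [1, 7, 16, 0, 7, 5, 6, 0]
j=3: L[3] = 0+16 = 16 → [1, 7, 16, 16, 7, 5, 6, 0]
j=4: L[4] = 7+16 = 23 → [1, 7, 16, 16, 23, 5, 6, 0]
j=5: L[5] = 5+23 = 28 → [1, 7, 16, 16, 23, 28, 6, 0]
j=6: L[6] = 6+28 = 34 → [1, 7, 16, 16, 23, 28, 34, 0]
j=7: L[7] = 0+34 = 34 → [1, 7, 16, 16, 23, 28, 34, 34]

34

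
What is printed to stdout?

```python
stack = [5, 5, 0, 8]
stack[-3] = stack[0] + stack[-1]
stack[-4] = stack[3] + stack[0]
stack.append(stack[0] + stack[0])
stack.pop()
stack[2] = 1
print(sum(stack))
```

35

stack[-3] = stack[0]+stack[-1] = 5+8 = 13 → [5, 13, 0, 8]
stack[-4] = stack[3]+stack[0] = 8+5 = 13 → [13, 13, 0, 8]
append stack[0]+stack[0] = 13+13 = 26 → [13, 13, 0, 8, 26]
pop() removes 26 → [13, 13, 0, 8]
stack[2] = 1 → [13, 13, 1, 8]
sum = 35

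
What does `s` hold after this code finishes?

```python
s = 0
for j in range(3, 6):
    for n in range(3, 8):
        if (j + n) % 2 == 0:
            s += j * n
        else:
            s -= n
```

j=3,n=3: even sum, s = 0+9 = 9
j=3,n=4: odd sum, s = 9-4 = 5
j=3,n=5: even sum, s = 5+15 = 20
j=3,n=6: odd sum, s = 20-6 = 14
j=3,n=7: even sum, s = 14+21 = 35
j=4,n=3: odd sum, s = 35-3 = 32
j=4,n=4: even sum, s = 32+16 = 48
j=4,n=5: odd sum, s = 48-5 = 43
j=4,n=6: even sum, s = 43+24 = 67
j=4,n=7: odd sum, s = 67-7 = 60
j=5,n=3: even sum, s = 60+15 = 75
j=5,n=4: odd sum, s = 75-4 = 71
j=5,n=5: even sum, s = 71+25 = 96
j=5,n=6: odd sum, s = 96-6 = 90
j=5,n=7: even sum, s = 90+35 = 125

125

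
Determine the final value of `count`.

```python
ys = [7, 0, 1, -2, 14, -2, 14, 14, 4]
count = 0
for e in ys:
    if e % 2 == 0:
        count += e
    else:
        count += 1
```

44

e=7: not even, count = 0+1 = 1
e=0: even, count = 1+0 = 1
e=1: not even, count = 1+1 = 2
e=-2: even, count = 2+(-2) = 0
e=14: even, count = 0+14 = 14
e=-2: even, count = 14+(-2) = 12
e=14: even, count = 12+14 = 26
e=14: even, count = 26+14 = 40
e=4: even, count = 40+4 = 44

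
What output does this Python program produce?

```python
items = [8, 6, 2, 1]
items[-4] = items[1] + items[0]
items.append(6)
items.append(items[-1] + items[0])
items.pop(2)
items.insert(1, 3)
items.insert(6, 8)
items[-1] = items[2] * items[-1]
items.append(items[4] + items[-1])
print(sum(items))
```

items[-4] = items[1]+items[0] = 6+8 = 14 → [14, 6, 2, 1]
append 6 → [14, 6, 2, 1, 6]
append items[-1]+items[0] = 6+14 = 20 → [14, 6, 2, 1, 6, 20]
pop(2) removes 2 → [14, 6, 1, 6, 20]
insert 3 at 1 → [14, 3, 6, 1, 6, 20]
insert 8 at 6 → [14, 3, 6, 1, 6, 20, 8]
items[-1] = items[2]*items[-1] = 6*8 = 48 → [14, 3, 6, 1, 6, 20, 48]
append items[4]+items[-1] = 6+48 = 54 → [14, 3, 6, 1, 6, 20, 48, 54]
sum = 152

152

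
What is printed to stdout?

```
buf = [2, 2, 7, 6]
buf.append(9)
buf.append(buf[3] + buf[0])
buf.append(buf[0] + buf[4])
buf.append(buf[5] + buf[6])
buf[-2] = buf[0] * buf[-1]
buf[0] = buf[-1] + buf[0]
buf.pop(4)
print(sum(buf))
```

101

append 9 → [2, 2, 7, 6, 9]
append buf[3]+buf[0] = 6+2 = 8 → [2, 2, 7, 6, 9, 8]
append buf[0]+buf[4] = 2+9 = 11 → [2, 2, 7, 6, 9, 8, 11]
append buf[5]+buf[6] = 8+11 = 19 → [2, 2, 7, 6, 9, 8, 11, 19]
buf[-2] = buf[0]*buf[-1] = 2*19 = 38 → [2, 2, 7, 6, 9, 8, 38, 19]
buf[0] = buf[-1]+buf[0] = 19+2 = 21 → [21, 2, 7, 6, 9, 8, 38, 19]
pop(4) removes 9 → [21, 2, 7, 6, 8, 38, 19]
sum = 101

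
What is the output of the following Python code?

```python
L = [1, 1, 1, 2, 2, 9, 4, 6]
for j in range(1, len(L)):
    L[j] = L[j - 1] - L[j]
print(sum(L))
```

-64

j=1: L[1] = 1-1 = 0 → [1, 0, 1, 2, 2, 9, 4, 6]
j=2: L[2] = 0-1 = -1 → [1, 0, -1, 2, 2, 9, 4, 6]
j=3: L[3] = (-1)-2 = -3 → [1, 0, -1, -3, 2, 9, 4, 6]
j=4: L[4] = (-3)-2 = -5 → [1, 0, -1, -3, -5, 9, 4, 6]
j=5: L[5] = (-5)-9 = -14 → [1, 0, -1, -3, -5, -14, 4, 6]
j=6: L[6] = (-14)-4 = -18 → [1, 0, -1, -3, -5, -14, -18, 6]
j=7: L[7] = (-18)-6 = -24 → [1, 0, -1, -3, -5, -14, -18, -24]
sum = -64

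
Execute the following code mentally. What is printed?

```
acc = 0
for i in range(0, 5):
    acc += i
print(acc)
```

10

i=0: acc = 0+0 = 0
i=1: acc = 0+1 = 1
i=2: acc = 1+2 = 3
i=3: acc = 3+3 = 6
i=4: acc = 6+4 = 10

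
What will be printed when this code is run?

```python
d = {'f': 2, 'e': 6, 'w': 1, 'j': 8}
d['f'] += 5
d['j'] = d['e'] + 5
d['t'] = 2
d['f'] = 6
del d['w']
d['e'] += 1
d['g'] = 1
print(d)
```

{'f': 6, 'e': 7, 'j': 11, 't': 2, 'g': 1}

d['f'] = 2+5 = 7 → {'f': 7, 'e': 6, 'w': 1, 'j': 8}
d['j'] = d['e']+5 = 11 → {'f': 7, 'e': 6, 'w': 1, 'j': 11}
d['t'] = 2 → {'f': 7, 'e': 6, 'w': 1, 'j': 11, 't': 2}
d['f'] = 6 → {'f': 6, 'e': 6, 'w': 1, 'j': 11, 't': 2}
del 'w' → {'f': 6, 'e': 6, 'j': 11, 't': 2}
d['e'] = 6+1 = 7 → {'f': 6, 'e': 7, 'j': 11, 't': 2}
d['g'] = 1 → {'f': 6, 'e': 7, 'j': 11, 't': 2, 'g': 1}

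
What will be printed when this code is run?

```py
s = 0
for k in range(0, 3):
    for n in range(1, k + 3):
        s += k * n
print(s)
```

k=0,n=1: s = 0+0 = 0
k=0,n=2: s = 0+0 = 0
k=1,n=1: s = 0+1 = 1
k=1,n=2: s = 1+2 = 3
k=1,n=3: s = 3+3 = 6
k=2,n=1: s = 6+2 = 8
k=2,n=2: s = 8+4 = 12
k=2,n=3: s = 12+6 = 18
k=2,n=4: s = 18+8 = 26

26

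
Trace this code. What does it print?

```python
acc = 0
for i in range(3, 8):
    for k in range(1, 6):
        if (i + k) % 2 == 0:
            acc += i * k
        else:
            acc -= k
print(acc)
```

159

i=3,k=1: even sum, acc = 0+3 = 3
i=3,k=2: odd sum, acc = 3-2 = 1
i=3,k=3: even sum, acc = 1+9 = 10
i=3,k=4: odd sum, acc = 10-4 = 6
i=3,k=5: even sum, acc = 6+15 = 21
i=4,k=1: odd sum, acc = 21-1 = 20
i=4,k=2: even sum, acc = 20+8 = 28
i=4,k=3: odd sum, acc = 28-3 = 25
i=4,k=4: even sum, acc = 25+16 = 41
i=4,k=5: odd sum, acc = 41-5 = 36
i=5,k=1: even sum, acc = 36+5 = 41
i=5,k=2: odd sum, acc = 41-2 = 39
i=5,k=3: even sum, acc = 39+15 = 54
i=5,k=4: odd sum, acc = 54-4 = 50
i=5,k=5: even sum, acc = 50+25 = 75
i=6,k=1: odd sum, acc = 75-1 = 74
i=6,k=2: even sum, acc = 74+12 = 86
i=6,k=3: odd sum, acc = 86-3 = 83
i=6,k=4: even sum, acc = 83+24 = 107
i=6,k=5: odd sum, acc = 107-5 = 102
i=7,k=1: even sum, acc = 102+7 = 109
i=7,k=2: odd sum, acc = 109-2 = 107
i=7,k=3: even sum, acc = 107+21 = 128
i=7,k=4: odd sum, acc = 128-4 = 124
i=7,k=5: even sum, acc = 124+35 = 159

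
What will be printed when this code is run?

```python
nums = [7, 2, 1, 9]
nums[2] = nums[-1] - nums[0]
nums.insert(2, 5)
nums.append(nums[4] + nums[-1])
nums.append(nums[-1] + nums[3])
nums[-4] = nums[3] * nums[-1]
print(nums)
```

[7, 2, 5, 40, 9, 18, 20]

nums[2] = nums[-1]-nums[0] = 9-7 = 2 → [7, 2, 2, 9]
insert 5 at 2 → [7, 2, 5, 2, 9]
append nums[4]+nums[-1] = 9+9 = 18 → [7, 2, 5, 2, 9, 18]
append nums[-1]+nums[3] = 18+2 = 20 → [7, 2, 5, 2, 9, 18, 20]
nums[-4] = nums[3]*nums[-1] = 2*20 = 40 → [7, 2, 5, 40, 9, 18, 20]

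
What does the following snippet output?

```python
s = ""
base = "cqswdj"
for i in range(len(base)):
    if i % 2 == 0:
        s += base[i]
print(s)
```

i=0: add 'c' → 'c'
i=1: skip
i=2: add 's' → 'cs'
i=3: skip
i=4: add 'd' → 'csd'
i=5: skip

csd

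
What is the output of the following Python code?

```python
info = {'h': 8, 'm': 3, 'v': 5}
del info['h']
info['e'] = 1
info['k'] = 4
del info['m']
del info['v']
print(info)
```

{'e': 1, 'k': 4}

del 'h' → {'m': 3, 'v': 5}
info['e'] = 1 → {'m': 3, 'v': 5, 'e': 1}
info['k'] = 4 → {'m': 3, 'v': 5, 'e': 1, 'k': 4}
del 'm' → {'v': 5, 'e': 1, 'k': 4}
del 'v' → {'e': 1, 'k': 4}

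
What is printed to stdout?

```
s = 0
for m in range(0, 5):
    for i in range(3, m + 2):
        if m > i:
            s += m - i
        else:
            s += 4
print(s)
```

m=2,i=3: not 2>3, s = 0+4 = 4
m=3,i=3: not 3>3, s = 4+4 = 8
m=3,i=4: not 3>4, s = 8+4 = 12
m=4,i=3: 4>3, s = 12+1 = 13
m=4,i=4: not 4>4, s = 13+4 = 17
m=4,i=5: not 4>5, s = 17+4 = 21

21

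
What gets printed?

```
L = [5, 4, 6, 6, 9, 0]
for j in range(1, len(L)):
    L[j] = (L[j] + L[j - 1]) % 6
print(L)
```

j=1: L[1] = (4+5)%6 = 3 → [5, 3, 6, 6, 9, 0]
j=2: L[2] = (6+3)%6 = 3 → [5, 3, 3, 6, 9, 0]
j=3: L[3] = (6+3)%6 = 3 → [5, 3, 3, 3, 9, 0]
j=4: L[4] = (9+3)%6 = 0 → [5, 3, 3, 3, 0, 0]
j=5: L[5] = (0+0)%6 = 0 → [5, 3, 3, 3, 0, 0]

[5, 3, 3, 3, 0, 0]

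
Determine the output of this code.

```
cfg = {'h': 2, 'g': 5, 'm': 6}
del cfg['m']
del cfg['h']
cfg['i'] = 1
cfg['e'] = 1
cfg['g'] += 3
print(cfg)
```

del 'm' → {'h': 2, 'g': 5}
del 'h' → {'g': 5}
cfg['i'] = 1 → {'g': 5, 'i': 1}
cfg['e'] = 1 → {'g': 5, 'i': 1, 'e': 1}
cfg['g'] = 5+3 = 8 → {'g': 8, 'i': 1, 'e': 1}

{'g': 8, 'i': 1, 'e': 1}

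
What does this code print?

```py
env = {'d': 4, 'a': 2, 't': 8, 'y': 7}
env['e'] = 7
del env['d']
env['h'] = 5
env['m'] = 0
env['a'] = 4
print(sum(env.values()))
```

31

env['e'] = 7 → {'d': 4, 'a': 2, 't': 8, 'y': 7, 'e': 7}
del 'd' → {'a': 2, 't': 8, 'y': 7, 'e': 7}
env['h'] = 5 → {'a': 2, 't': 8, 'y': 7, 'e': 7, 'h': 5}
env['m'] = 0 → {'a': 2, 't': 8, 'y': 7, 'e': 7, 'h': 5, 'm': 0}
env['a'] = 4 → {'a': 4, 't': 8, 'y': 7, 'e': 7, 'h': 5, 'm': 0}
sum of values = 31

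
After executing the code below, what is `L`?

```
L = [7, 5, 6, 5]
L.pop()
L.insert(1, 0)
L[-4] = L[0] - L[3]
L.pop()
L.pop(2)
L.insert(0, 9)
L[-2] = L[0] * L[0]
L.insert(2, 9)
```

pop() removes 5 → [7, 5, 6]
insert 0 at 1 → [7, 0, 5, 6]
L[-4] = L[0]-L[3] = 7-6 = 1 → [1, 0, 5, 6]
pop() removes 6 → [1, 0, 5]
pop(2) removes 5 → [1, 0]
insert 9 at 0 → [9, 1, 0]
L[-2] = L[0]*L[0] = 9*9 = 81 → [9, 81, 0]
insert 9 at 2 → [9, 81, 9, 0]

[9, 81, 9, 0]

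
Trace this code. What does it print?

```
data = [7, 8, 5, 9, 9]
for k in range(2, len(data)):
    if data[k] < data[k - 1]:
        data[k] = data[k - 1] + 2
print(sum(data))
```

51

k=2: 5<8, data[2] = 8+2 = 10 → [7, 8, 10, 9, 9]
k=3: 9<10, data[3] = 10+2 = 12 → [7, 8, 10, 12, 9]
k=4: 9<12, data[4] = 12+2 = 14 → [7, 8, 10, 12, 14]
sum = 51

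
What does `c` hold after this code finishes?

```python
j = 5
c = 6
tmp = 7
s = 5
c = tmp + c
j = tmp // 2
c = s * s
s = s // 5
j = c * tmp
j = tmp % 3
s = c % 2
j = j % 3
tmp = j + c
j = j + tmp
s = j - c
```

25

c = 7+6 = 13
j = 7//2 = 3
c = 5*5 = 25
s = 5//5 = 1
j = 25*7 = 175
j = 7%3 = 1
s = 25%2 = 1
j = 1%3 = 1
tmp = 1+25 = 26
j = 1+26 = 27
s = 27-25 = 2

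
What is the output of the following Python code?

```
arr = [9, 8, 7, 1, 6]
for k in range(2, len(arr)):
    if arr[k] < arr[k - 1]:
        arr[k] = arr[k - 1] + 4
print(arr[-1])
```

20

k=2: 7<8, arr[2] = 8+4 = 12 → [9, 8, 12, 1, 6]
k=3: 1<12, arr[3] = 12+4 = 16 → [9, 8, 12, 16, 6]
k=4: 6<16, arr[4] = 16+4 = 20 → [9, 8, 12, 16, 20]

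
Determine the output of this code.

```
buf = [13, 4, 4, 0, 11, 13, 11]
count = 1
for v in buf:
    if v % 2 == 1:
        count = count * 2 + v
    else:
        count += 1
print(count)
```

225

v=13: odd, count = 1*2+13 = 15
v=4: not odd, count = 15+1 = 16
v=4: not odd, count = 16+1 = 17
v=0: not odd, count = 17+1 = 18
v=11: odd, count = 18*2+11 = 47
v=13: odd, count = 47*2+13 = 107
v=11: odd, count = 107*2+11 = 225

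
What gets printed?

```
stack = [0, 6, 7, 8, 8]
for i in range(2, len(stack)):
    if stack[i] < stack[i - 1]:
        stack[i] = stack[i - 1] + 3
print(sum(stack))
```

29

i=2: 7>=6, unchanged → [0, 6, 7, 8, 8]
i=3: 8>=7, unchanged → [0, 6, 7, 8, 8]
i=4: 8>=8, unchanged → [0, 6, 7, 8, 8]
sum = 29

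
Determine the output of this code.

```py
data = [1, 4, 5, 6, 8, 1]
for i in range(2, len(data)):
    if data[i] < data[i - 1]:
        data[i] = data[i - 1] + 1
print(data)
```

i=2: 5>=4, unchanged → [1, 4, 5, 6, 8, 1]
i=3: 6>=5, unchanged → [1, 4, 5, 6, 8, 1]
i=4: 8>=6, unchanged → [1, 4, 5, 6, 8, 1]
i=5: 1<8, data[5] = 8+1 = 9 → [1, 4, 5, 6, 8, 9]

[1, 4, 5, 6, 8, 9]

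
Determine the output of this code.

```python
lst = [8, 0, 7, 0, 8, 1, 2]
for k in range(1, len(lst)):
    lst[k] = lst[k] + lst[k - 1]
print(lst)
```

k=1: lst[1] = 0+8 = 8 → [8, 8, 7, 0, 8, 1, 2]
k=2: lst[2] = 7+8 = 15 → [8, 8, 15, 0, 8, 1, 2]
k=3: lst[3] = 0+15 = 15 → [8, 8, 15, 15, 8, 1, 2]
k=4: lst[4] = 8+15 = 23 → [8, 8, 15, 15, 23, 1, 2]
k=5: lst[5] = 1+23 = 24 → [8, 8, 15, 15, 23, 24, 2]
k=6: lst[6] = 2+24 = 26 → [8, 8, 15, 15, 23, 24, 26]

[8, 8, 15, 15, 23, 24, 26]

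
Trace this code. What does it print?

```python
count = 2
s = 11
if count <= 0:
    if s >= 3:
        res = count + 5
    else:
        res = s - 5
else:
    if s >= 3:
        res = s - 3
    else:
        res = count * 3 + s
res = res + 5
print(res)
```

count=2, s=11
count <= 0 is False; s >= 3 is True
→ res = s - 3 = 8
res = 8+5 = 13

13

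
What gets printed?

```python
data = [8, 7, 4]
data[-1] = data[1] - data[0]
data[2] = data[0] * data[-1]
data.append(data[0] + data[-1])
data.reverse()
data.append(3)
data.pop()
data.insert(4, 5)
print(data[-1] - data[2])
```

-2

data[-1] = data[1]-data[0] = 7-8 = -1 → [8, 7, -1]
data[2] = data[0]*data[-1] = 8*(-1) = -8 → [8, 7, -8]
append data[0]+data[-1] = 8+(-8) = 0 → [8, 7, -8, 0]
reverse → [0, -8, 7, 8]
append 3 → [0, -8, 7, 8, 3]
pop() removes 3 → [0, -8, 7, 8]
insert 5 at 4 → [0, -8, 7, 8, 5]
data[-1]-data[2] = 5-7 = -2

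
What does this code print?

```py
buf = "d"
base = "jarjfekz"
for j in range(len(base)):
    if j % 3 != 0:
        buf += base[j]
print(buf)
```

j=0: skip
j=1: add 'a' → 'da'
j=2: add 'r' → 'dar'
j=3: skip
j=4: add 'f' → 'darf'
j=5: add 'e' → 'darfe'
j=6: skip
j=7: add 'z' → 'darfez'

darfez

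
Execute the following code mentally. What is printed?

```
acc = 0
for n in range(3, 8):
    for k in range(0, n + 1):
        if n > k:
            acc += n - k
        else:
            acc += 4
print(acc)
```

n=3,k=0: 3>0, acc = 0+3 = 3
n=3,k=1: 3>1, acc = 3+2 = 5
n=3,k=2: 3>2, acc = 5+1 = 6
n=3,k=3: not 3>3, acc = 6+4 = 10
n=4,k=0: 4>0, acc = 10+4 = 14
n=4,k=1: 4>1, acc = 14+3 = 17
n=4,k=2: 4>2, acc = 17+2 = 19
n=4,k=3: 4>3, acc = 19+1 = 20
n=4,k=4: not 4>4, acc = 20+4 = 24
n=5,k=0: 5>0, acc = 24+5 = 29
n=5,k=1: 5>1, acc = 29+4 = 33
n=5,k=2: 5>2, acc = 33+3 = 36
n=5,k=3: 5>3, acc = 36+2 = 38
n=5,k=4: 5>4, acc = 38+1 = 39
n=5,k=5: not 5>5, acc = 39+4 = 43
n=6,k=0: 6>0, acc = 43+6 = 49
n=6,k=1: 6>1, acc = 49+5 = 54
n=6,k=2: 6>2, acc = 54+4 = 58
n=6,k=3: 6>3, acc = 58+3 = 61
n=6,k=4: 6>4, acc = 61+2 = 63
n=6,k=5: 6>5, acc = 63+1 = 64
n=6,k=6: not 6>6, acc = 64+4 = 68
n=7,k=0: 7>0, acc = 68+7 = 75
n=7,k=1: 7>1, acc = 75+6 = 81
n=7,k=2: 7>2, acc = 81+5 = 86
n=7,k=3: 7>3, acc = 86+4 = 90
n=7,k=4: 7>4, acc = 90+3 = 93
n=7,k=5: 7>5, acc = 93+2 = 95
n=7,k=6: 7>6, acc = 95+1 = 96
n=7,k=7: not 7>7, acc = 96+4 = 100

100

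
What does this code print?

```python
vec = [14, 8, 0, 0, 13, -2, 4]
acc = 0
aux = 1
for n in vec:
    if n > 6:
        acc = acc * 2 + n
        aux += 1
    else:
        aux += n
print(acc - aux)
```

n=14: >6, acc = 0*2+14 = 14; aux=2
n=8: >6, acc = 14*2+8 = 36; aux=3
n=0: not >6; aux=3
n=0: not >6; aux=3
n=13: >6, acc = 36*2+13 = 85; aux=4
n=-2: not >6; aux=2
n=4: not >6; aux=6
acc-aux = 85-6 = 79

79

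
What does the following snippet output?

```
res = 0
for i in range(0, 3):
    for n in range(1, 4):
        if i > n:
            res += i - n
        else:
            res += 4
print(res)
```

i=0,n=1: not 0>1, res = 0+4 = 4
i=0,n=2: not 0>2, res = 4+4 = 8
i=0,n=3: not 0>3, res = 8+4 = 12
i=1,n=1: not 1>1, res = 12+4 = 16
i=1,n=2: not 1>2, res = 16+4 = 20
i=1,n=3: not 1>3, res = 20+4 = 24
i=2,n=1: 2>1, res = 24+1 = 25
i=2,n=2: not 2>2, res = 25+4 = 29
i=2,n=3: not 2>3, res = 29+4 = 33

33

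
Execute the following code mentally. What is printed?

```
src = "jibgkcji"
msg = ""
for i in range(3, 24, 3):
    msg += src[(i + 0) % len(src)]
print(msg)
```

i=3: add src[3]='g' → 'g'
i=6: add src[6]='j' → 'gj'
i=9: add src[1]='i' → 'gji'
i=12: add src[4]='k' → 'gjik'
i=15: add src[7]='i' → 'gjiki'
i=18: add src[2]='b' → 'gjikib'
i=21: add src[5]='c' → 'gjikibc'

gjikibc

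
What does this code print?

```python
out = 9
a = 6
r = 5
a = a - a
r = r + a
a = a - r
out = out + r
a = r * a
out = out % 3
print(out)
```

a = 6-6 = 0
r = 5+0 = 5
a = 0-5 = -5
out = 9+5 = 14
a = 5*(-5) = -25
out = 14%3 = 2

2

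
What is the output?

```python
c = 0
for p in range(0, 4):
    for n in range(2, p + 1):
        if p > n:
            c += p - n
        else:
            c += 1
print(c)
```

3

p=2,n=2: not 2>2, c = 0+1 = 1
p=3,n=2: 3>2, c = 1+1 = 2
p=3,n=3: not 3>3, c = 2+1 = 3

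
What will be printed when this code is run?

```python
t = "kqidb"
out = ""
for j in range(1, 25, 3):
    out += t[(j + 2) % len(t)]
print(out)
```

dqbikdqb

j=1: add t[3]='d' → 'd'
j=4: add t[1]='q' → 'dq'
j=7: add t[4]='b' → 'dqb'
j=10: add t[2]='i' → 'dqbi'
j=13: add t[0]='k' → 'dqbik'
j=16: add t[3]='d' → 'dqbikd'
j=19: add t[1]='q' → 'dqbikdq'
j=22: add t[4]='b' → 'dqbikdqb'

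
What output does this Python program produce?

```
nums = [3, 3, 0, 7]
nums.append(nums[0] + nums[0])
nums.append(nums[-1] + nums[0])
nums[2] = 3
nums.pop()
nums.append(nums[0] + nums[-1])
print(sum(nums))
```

31

append nums[0]+nums[0] = 3+3 = 6 → [3, 3, 0, 7, 6]
append nums[-1]+nums[0] = 6+3 = 9 → [3, 3, 0, 7, 6, 9]
nums[2] = 3 → [3, 3, 3, 7, 6, 9]
pop() removes 9 → [3, 3, 3, 7, 6]
append nums[0]+nums[-1] = 3+6 = 9 → [3, 3, 3, 7, 6, 9]
sum = 31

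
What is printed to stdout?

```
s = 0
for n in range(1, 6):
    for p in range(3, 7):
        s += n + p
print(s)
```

150

n=1,p=3: s = 0+4 = 4
n=1,p=4: s = 4+5 = 9
n=1,p=5: s = 9+6 = 15
n=1,p=6: s = 15+7 = 22
n=2,p=3: s = 22+5 = 27
n=2,p=4: s = 27+6 = 33
n=2,p=5: s = 33+7 = 40
n=2,p=6: s = 40+8 = 48
n=3,p=3: s = 48+6 = 54
n=3,p=4: s = 54+7 = 61
n=3,p=5: s = 61+8 = 69
n=3,p=6: s = 69+9 = 78
n=4,p=3: s = 78+7 = 85
n=4,p=4: s = 85+8 = 93
n=4,p=5: s = 93+9 = 102
n=4,p=6: s = 102+10 = 112
n=5,p=3: s = 112+8 = 120
n=5,p=4: s = 120+9 = 129
n=5,p=5: s = 129+10 = 139
n=5,p=6: s = 139+11 = 150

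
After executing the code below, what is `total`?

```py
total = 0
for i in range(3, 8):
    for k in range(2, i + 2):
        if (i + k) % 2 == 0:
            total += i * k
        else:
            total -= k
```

189

i=3,k=2: odd sum, total = 0-2 = -2
i=3,k=3: even sum, total = (-2)+9 = 7
i=3,k=4: odd sum, total = 7-4 = 3
i=4,k=2: even sum, total = 3+8 = 11
i=4,k=3: odd sum, total = 11-3 = 8
i=4,k=4: even sum, total = 8+16 = 24
i=4,k=5: odd sum, total = 24-5 = 19
i=5,k=2: odd sum, total = 19-2 = 17
i=5,k=3: even sum, total = 17+15 = 32
i=5,k=4: odd sum, total = 32-4 = 28
i=5,k=5: even sum, total = 28+25 = 53
i=5,k=6: odd sum, total = 53-6 = 47
i=6,k=2: even sum, total = 47+12 = 59
i=6,k=3: odd sum, total = 59-3 = 56
i=6,k=4: even sum, total = 56+24 = 80
i=6,k=5: odd sum, total = 80-5 = 75
i=6,k=6: even sum, total = 75+36 = 111
i=6,k=7: odd sum, total = 111-7 = 104
i=7,k=2: odd sum, total = 104-2 = 102
i=7,k=3: even sum, total = 102+21 = 123
i=7,k=4: odd sum, total = 123-4 = 119
i=7,k=5: even sum, total = 119+35 = 154
i=7,k=6: odd sum, total = 154-6 = 148
i=7,k=7: even sum, total = 148+49 = 197
i=7,k=8: odd sum, total = 197-8 = 189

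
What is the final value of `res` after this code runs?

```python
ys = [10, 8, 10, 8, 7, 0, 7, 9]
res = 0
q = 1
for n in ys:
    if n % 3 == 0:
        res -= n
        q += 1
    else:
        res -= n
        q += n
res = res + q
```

-6

n=10: not %3==0, res = 0-10 = -10; q=11
n=8: not %3==0, res = (-10)-8 = -18; q=19
n=10: not %3==0, res = (-18)-10 = -28; q=29
n=8: not %3==0, res = (-28)-8 = -36; q=37
n=7: not %3==0, res = (-36)-7 = -43; q=44
n=0: %3==0, res = (-43)-0 = -43; q=45
n=7: not %3==0, res = (-43)-7 = -50; q=52
n=9: %3==0, res = (-50)-9 = -59; q=53
res+q = (-59)+53 = -6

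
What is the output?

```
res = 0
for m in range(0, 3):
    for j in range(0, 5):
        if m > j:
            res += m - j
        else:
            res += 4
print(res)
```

52

m=0,j=0: not 0>0, res = 0+4 = 4
m=0,j=1: not 0>1, res = 4+4 = 8
m=0,j=2: not 0>2, res = 8+4 = 12
m=0,j=3: not 0>3, res = 12+4 = 16
m=0,j=4: not 0>4, res = 16+4 = 20
m=1,j=0: 1>0, res = 20+1 = 21
m=1,j=1: not 1>1, res = 21+4 = 25
m=1,j=2: not 1>2, res = 25+4 = 29
m=1,j=3: not 1>3, res = 29+4 = 33
m=1,j=4: not 1>4, res = 33+4 = 37
m=2,j=0: 2>0, res = 37+2 = 39
m=2,j=1: 2>1, res = 39+1 = 40
m=2,j=2: not 2>2, res = 40+4 = 44
m=2,j=3: not 2>3, res = 44+4 = 48
m=2,j=4: not 2>4, res = 48+4 = 52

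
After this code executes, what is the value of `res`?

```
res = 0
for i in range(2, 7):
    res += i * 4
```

80

i=2: res = 0+2*4 = 8
i=3: res = 8+3*4 = 20
i=4: res = 20+4*4 = 36
i=5: res = 36+5*4 = 56
i=6: res = 56+6*4 = 80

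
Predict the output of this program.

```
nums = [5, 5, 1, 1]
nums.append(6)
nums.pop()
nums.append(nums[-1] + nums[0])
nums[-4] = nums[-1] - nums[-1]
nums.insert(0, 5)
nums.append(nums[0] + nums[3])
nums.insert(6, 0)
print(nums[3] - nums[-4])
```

0

append 6 → [5, 5, 1, 1, 6]
pop() removes 6 → [5, 5, 1, 1]
append nums[-1]+nums[0] = 1+5 = 6 → [5, 5, 1, 1, 6]
nums[-4] = nums[-1]-nums[-1] = 6-6 = 0 → [5, 0, 1, 1, 6]
insert 5 at 0 → [5, 5, 0, 1, 1, 6]
append nums[0]+nums[3] = 5+1 = 6 → [5, 5, 0, 1, 1, 6, 6]
insert 0 at 6 → [5, 5, 0, 1, 1, 6, 0, 6]
nums[3]-nums[-4] = 1-1 = 0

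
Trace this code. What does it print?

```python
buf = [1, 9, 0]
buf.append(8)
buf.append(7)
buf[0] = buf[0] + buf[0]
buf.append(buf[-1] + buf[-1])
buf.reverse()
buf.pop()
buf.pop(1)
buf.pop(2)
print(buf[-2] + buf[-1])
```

17

append 8 → [1, 9, 0, 8]
append 7 → [1, 9, 0, 8, 7]
buf[0] = buf[0]+buf[0] = 1+1 = 2 → [2, 9, 0, 8, 7]
append buf[-1]+buf[-1] = 7+7 = 14 → [2, 9, 0, 8, 7, 14]
reverse → [14, 7, 8, 0, 9, 2]
pop() removes 2 → [14, 7, 8, 0, 9]
pop(1) removes 7 → [14, 8, 0, 9]
pop(2) removes 0 → [14, 8, 9]
buf[-2]+buf[-1] = 8+9 = 17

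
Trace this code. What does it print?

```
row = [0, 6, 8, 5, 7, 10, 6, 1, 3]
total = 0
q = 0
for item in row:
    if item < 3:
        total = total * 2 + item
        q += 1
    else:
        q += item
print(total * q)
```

item=0: <3, total = 0*2+0 = 0; q=1
item=6: not <3; q=7
item=8: not <3; q=15
item=5: not <3; q=20
item=7: not <3; q=27
item=10: not <3; q=37
item=6: not <3; q=43
item=1: <3, total = 0*2+1 = 1; q=44
item=3: not <3; q=47
total*q = 1*47 = 47

47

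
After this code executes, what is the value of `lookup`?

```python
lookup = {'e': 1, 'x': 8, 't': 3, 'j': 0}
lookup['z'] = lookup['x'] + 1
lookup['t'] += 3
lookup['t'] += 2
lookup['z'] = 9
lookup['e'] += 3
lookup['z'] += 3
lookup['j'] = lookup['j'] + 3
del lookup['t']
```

{'e': 4, 'x': 8, 'j': 3, 'z': 12}

lookup['z'] = lookup['x']+1 = 9 → {'e': 1, 'x': 8, 't': 3, 'j': 0, 'z': 9}
lookup['t'] = 3+3 = 6 → {'e': 1, 'x': 8, 't': 6, 'j': 0, 'z': 9}
lookup['t'] = 6+2 = 8 → {'e': 1, 'x': 8, 't': 8, 'j': 0, 'z': 9}
lookup['z'] = 9 → {'e': 1, 'x': 8, 't': 8, 'j': 0, 'z': 9}
lookup['e'] = 1+3 = 4 → {'e': 4, 'x': 8, 't': 8, 'j': 0, 'z': 9}
lookup['z'] = 9+3 = 12 → {'e': 4, 'x': 8, 't': 8, 'j': 0, 'z': 12}
lookup['j'] = lookup['j']+3 = 3 → {'e': 4, 'x': 8, 't': 8, 'j': 3, 'z': 12}
del 't' → {'e': 4, 'x': 8, 'j': 3, 'z': 12}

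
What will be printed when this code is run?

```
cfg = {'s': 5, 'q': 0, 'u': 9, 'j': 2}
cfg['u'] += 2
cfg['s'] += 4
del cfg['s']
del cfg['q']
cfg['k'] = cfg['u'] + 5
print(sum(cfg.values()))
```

29

cfg['u'] = 9+2 = 11 → {'s': 5, 'q': 0, 'u': 11, 'j': 2}
cfg['s'] = 5+4 = 9 → {'s': 9, 'q': 0, 'u': 11, 'j': 2}
del 's' → {'q': 0, 'u': 11, 'j': 2}
del 'q' → {'u': 11, 'j': 2}
cfg['k'] = cfg['u']+5 = 16 → {'u': 11, 'j': 2, 'k': 16}
sum of values = 29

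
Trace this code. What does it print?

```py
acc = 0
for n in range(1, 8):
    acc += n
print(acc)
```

n=1: acc = 0+1 = 1
n=2: acc = 1+2 = 3
n=3: acc = 3+3 = 6
n=4: acc = 6+4 = 10
n=5: acc = 10+5 = 15
n=6: acc = 15+6 = 21
n=7: acc = 21+7 = 28

28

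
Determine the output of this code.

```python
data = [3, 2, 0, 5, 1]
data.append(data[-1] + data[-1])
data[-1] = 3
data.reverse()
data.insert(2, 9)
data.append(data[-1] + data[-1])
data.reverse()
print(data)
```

[6, 3, 2, 0, 5, 9, 1, 3]

append data[-1]+data[-1] = 1+1 = 2 → [3, 2, 0, 5, 1, 2]
data[-1] = 3 → [3, 2, 0, 5, 1, 3]
reverse → [3, 1, 5, 0, 2, 3]
insert 9 at 2 → [3, 1, 9, 5, 0, 2, 3]
append data[-1]+data[-1] = 3+3 = 6 → [3, 1, 9, 5, 0, 2, 3, 6]
reverse → [6, 3, 2, 0, 5, 9, 1, 3]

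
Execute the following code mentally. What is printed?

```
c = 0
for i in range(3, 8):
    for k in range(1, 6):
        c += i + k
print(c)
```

i=3,k=1: c = 0+4 = 4
i=3,k=2: c = 4+5 = 9
i=3,k=3: c = 9+6 = 15
i=3,k=4: c = 15+7 = 22
i=3,k=5: c = 22+8 = 30
i=4,k=1: c = 30+5 = 35
i=4,k=2: c = 35+6 = 41
i=4,k=3: c = 41+7 = 48
i=4,k=4: c = 48+8 = 56
i=4,k=5: c = 56+9 = 65
i=5,k=1: c = 65+6 = 71
i=5,k=2: c = 71+7 = 78
i=5,k=3: c = 78+8 = 86
i=5,k=4: c = 86+9 = 95
i=5,k=5: c = 95+10 = 105
i=6,k=1: c = 105+7 = 112
i=6,k=2: c = 112+8 = 120
i=6,k=3: c = 120+9 = 129
i=6,k=4: c = 129+10 = 139
i=6,k=5: c = 139+11 = 150
i=7,k=1: c = 150+8 = 158
i=7,k=2: c = 158+9 = 167
i=7,k=3: c = 167+10 = 177
i=7,k=4: c = 177+11 = 188
i=7,k=5: c = 188+12 = 200

200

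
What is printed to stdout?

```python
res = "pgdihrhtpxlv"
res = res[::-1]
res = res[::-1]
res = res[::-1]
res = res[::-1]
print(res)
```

reverse → 'vlxpthrhidgp'
reverse → 'pgdihrhtpxlv'
reverse → 'vlxpthrhidgp'
reverse → 'pgdihrhtpxlv'

pgdihrhtpxlv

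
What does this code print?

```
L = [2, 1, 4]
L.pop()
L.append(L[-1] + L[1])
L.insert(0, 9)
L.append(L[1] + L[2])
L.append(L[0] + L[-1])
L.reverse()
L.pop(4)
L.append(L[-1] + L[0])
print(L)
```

pop() removes 4 → [2, 1]
append L[-1]+L[1] = 1+1 = 2 → [2, 1, 2]
insert 9 at 0 → [9, 2, 1, 2]
append L[1]+L[2] = 2+1 = 3 → [9, 2, 1, 2, 3]
append L[0]+L[-1] = 9+3 = 12 → [9, 2, 1, 2, 3, 12]
reverse → [12, 3, 2, 1, 2, 9]
pop(4) removes 2 → [12, 3, 2, 1, 9]
append L[-1]+L[0] = 9+12 = 21 → [12, 3, 2, 1, 9, 21]

[12, 3, 2, 1, 9, 21]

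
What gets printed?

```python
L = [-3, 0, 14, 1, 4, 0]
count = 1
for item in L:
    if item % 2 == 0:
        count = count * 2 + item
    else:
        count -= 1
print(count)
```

60

item=-3: not even, count = 1-1 = 0
item=0: even, count = 0*2+0 = 0
item=14: even, count = 0*2+14 = 14
item=1: not even, count = 14-1 = 13
item=4: even, count = 13*2+4 = 30
item=0: even, count = 30*2+0 = 60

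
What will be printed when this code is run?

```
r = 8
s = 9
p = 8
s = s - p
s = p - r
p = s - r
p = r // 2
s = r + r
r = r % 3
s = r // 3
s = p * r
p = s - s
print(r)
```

s = 9-8 = 1
s = 8-8 = 0
p = 0-8 = -8
p = 8//2 = 4
s = 8+8 = 16
r = 8%3 = 2
s = 2//3 = 0
s = 4*2 = 8
p = 8-8 = 0

2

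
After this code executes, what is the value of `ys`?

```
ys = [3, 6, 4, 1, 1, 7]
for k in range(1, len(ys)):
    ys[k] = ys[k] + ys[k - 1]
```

k=1: ys[1] = 6+3 = 9 → [3, 9, 4, 1, 1, 7]
k=2: ys[2] = 4+9 = 13 → [3, 9, 13, 1, 1, 7]
k=3: ys[3] = 1+13 = 14 → [3, 9, 13, 14, 1, 7]
k=4: ys[4] = 1+14 = 15 → [3, 9, 13, 14, 15, 7]
k=5: ys[5] = 7+15 = 22 → [3, 9, 13, 14, 15, 22]

[3, 9, 13, 14, 15, 22]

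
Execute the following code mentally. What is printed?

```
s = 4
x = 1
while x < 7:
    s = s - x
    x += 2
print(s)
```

-5

x=1: s = 4-1 = 3
x=3: s = 3-3 = 0
x=5: s = 0-5 = -5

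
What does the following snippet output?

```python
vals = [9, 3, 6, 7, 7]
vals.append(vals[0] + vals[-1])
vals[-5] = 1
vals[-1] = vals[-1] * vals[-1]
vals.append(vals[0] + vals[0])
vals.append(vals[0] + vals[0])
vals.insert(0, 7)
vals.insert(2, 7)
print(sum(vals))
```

336

append vals[0]+vals[-1] = 9+7 = 16 → [9, 3, 6, 7, 7, 16]
vals[-5] = 1 → [9, 1, 6, 7, 7, 16]
vals[-1] = vals[-1]*vals[-1] = 16*16 = 256 → [9, 1, 6, 7, 7, 256]
append vals[0]+vals[0] = 9+9 = 18 → [9, 1, 6, 7, 7, 256, 18]
append vals[0]+vals[0] = 9+9 = 18 → [9, 1, 6, 7, 7, 256, 18, 18]
insert 7 at 0 → [7, 9, 1, 6, 7, 7, 256, 18, 18]
insert 7 at 2 → [7, 9, 7, 1, 6, 7, 7, 256, 18, 18]
sum = 336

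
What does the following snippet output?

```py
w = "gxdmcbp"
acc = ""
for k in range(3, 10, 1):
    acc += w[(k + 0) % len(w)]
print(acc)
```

k=3: add w[3]='m' → 'm'
k=4: add w[4]='c' → 'mc'
k=5: add w[5]='b' → 'mcb'
k=6: add w[6]='p' → 'mcbp'
k=7: add w[0]='g' → 'mcbpg'
k=8: add w[1]='x' → 'mcbpgx'
k=9: add w[2]='d' → 'mcbpgxd'

mcbpgxd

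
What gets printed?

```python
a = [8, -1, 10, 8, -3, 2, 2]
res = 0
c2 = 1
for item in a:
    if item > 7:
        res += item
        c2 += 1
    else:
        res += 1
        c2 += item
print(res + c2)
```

34

item=8: >7, res = 0+8 = 8; c2=2
item=-1: not >7, res = 8+1 = 9; c2=1
item=10: >7, res = 9+10 = 19; c2=2
item=8: >7, res = 19+8 = 27; c2=3
item=-3: not >7, res = 27+1 = 28; c2=0
item=2: not >7, res = 28+1 = 29; c2=2
item=2: not >7, res = 29+1 = 30; c2=4
res+c2 = 30+4 = 34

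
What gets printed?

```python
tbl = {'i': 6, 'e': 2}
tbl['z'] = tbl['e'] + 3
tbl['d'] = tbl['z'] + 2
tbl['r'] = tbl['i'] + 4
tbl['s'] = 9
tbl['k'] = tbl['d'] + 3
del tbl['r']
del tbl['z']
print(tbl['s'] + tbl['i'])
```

tbl['z'] = tbl['e']+3 = 5 → {'i': 6, 'e': 2, 'z': 5}
tbl['d'] = tbl['z']+2 = 7 → {'i': 6, 'e': 2, 'z': 5, 'd': 7}
tbl['r'] = tbl['i']+4 = 10 → {'i': 6, 'e': 2, 'z': 5, 'd': 7, 'r': 10}
tbl['s'] = 9 → {'i': 6, 'e': 2, 'z': 5, 'd': 7, 'r': 10, 's': 9}
tbl['k'] = tbl['d']+3 = 10 → {'i': 6, 'e': 2, 'z': 5, 'd': 7, 'r': 10, 's': 9, 'k': 10}
del 'r' → {'i': 6, 'e': 2, 'z': 5, 'd': 7, 's': 9, 'k': 10}
del 'z' → {'i': 6, 'e': 2, 'd': 7, 's': 9, 'k': 10}
tbl['s']+tbl['i'] = 9+6 = 15

15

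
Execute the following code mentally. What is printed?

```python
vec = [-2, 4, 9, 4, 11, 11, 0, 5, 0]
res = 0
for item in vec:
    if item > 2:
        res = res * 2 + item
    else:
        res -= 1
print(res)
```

item=-2: not >2, res = 0-1 = -1
item=4: >2, res = (-1)*2+4 = 2
item=9: >2, res = 2*2+9 = 13
item=4: >2, res = 13*2+4 = 30
item=11: >2, res = 30*2+11 = 71
item=11: >2, res = 71*2+11 = 153
item=0: not >2, res = 153-1 = 152
item=5: >2, res = 152*2+5 = 309
item=0: not >2, res = 309-1 = 308

308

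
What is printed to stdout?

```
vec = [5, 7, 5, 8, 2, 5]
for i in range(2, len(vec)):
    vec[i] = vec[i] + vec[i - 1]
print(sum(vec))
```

i=2: vec[2] = 5+7 = 12 → [5, 7, 12, 8, 2, 5]
i=3: vec[3] = 8+12 = 20 → [5, 7, 12, 20, 2, 5]
i=4: vec[4] = 2+20 = 22 → [5, 7, 12, 20, 22, 5]
i=5: vec[5] = 5+22 = 27 → [5, 7, 12, 20, 22, 27]
sum = 93

93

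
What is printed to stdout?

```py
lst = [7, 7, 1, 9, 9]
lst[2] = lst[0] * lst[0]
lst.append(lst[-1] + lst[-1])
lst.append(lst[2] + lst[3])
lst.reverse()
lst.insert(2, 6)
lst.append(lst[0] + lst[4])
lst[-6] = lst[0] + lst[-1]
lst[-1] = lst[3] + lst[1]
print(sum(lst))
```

lst[2] = lst[0]*lst[0] = 7*7 = 49 → [7, 7, 49, 9, 9]
append lst[-1]+lst[-1] = 9+9 = 18 → [7, 7, 49, 9, 9, 18]
append lst[2]+lst[3] = 49+9 = 58 → [7, 7, 49, 9, 9, 18, 58]
reverse → [58, 18, 9, 9, 49, 7, 7]
insert 6 at 2 → [58, 18, 6, 9, 9, 49, 7, 7]
append lst[0]+lst[4] = 58+9 = 67 → [58, 18, 6, 9, 9, 49, 7, 7, 67]
lst[-6] = lst[0]+lst[-1] = 58+67 = 125 → [58, 18, 6, 125, 9, 49, 7, 7, 67]
lst[-1] = lst[3]+lst[1] = 125+18 = 143 → [58, 18, 6, 125, 9, 49, 7, 7, 143]
sum = 422

422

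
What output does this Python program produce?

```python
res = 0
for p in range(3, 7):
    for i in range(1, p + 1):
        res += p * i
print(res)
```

259

p=3,i=1: res = 0+3 = 3
p=3,i=2: res = 3+6 = 9
p=3,i=3: res = 9+9 = 18
p=4,i=1: res = 18+4 = 22
p=4,i=2: res = 22+8 = 30
p=4,i=3: res = 30+12 = 42
p=4,i=4: res = 42+16 = 58
p=5,i=1: res = 58+5 = 63
p=5,i=2: res = 63+10 = 73
p=5,i=3: res = 73+15 = 88
p=5,i=4: res = 88+20 = 108
p=5,i=5: res = 108+25 = 133
p=6,i=1: res = 133+6 = 139
p=6,i=2: res = 139+12 = 151
p=6,i=3: res = 151+18 = 169
p=6,i=4: res = 169+24 = 193
p=6,i=5: res = 193+30 = 223
p=6,i=6: res = 223+36 = 259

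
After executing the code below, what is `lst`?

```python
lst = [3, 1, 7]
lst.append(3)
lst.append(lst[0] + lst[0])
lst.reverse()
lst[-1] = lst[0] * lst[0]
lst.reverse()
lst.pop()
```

append 3 → [3, 1, 7, 3]
append lst[0]+lst[0] = 3+3 = 6 → [3, 1, 7, 3, 6]
reverse → [6, 3, 7, 1, 3]
lst[-1] = lst[0]*lst[0] = 6*6 = 36 → [6, 3, 7, 1, 36]
reverse → [36, 1, 7, 3, 6]
pop() removes 6 → [36, 1, 7, 3]

[36, 1, 7, 3]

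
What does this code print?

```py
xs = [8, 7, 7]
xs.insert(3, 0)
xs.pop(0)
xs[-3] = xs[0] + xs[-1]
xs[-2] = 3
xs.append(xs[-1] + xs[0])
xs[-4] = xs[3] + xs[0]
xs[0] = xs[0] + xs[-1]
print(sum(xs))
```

insert 0 at 3 → [8, 7, 7, 0]
pop(0) removes 8 → [7, 7, 0]
xs[-3] = xs[0]+xs[-1] = 7+0 = 7 → [7, 7, 0]
xs[-2] = 3 → [7, 3, 0]
append xs[-1]+xs[0] = 0+7 = 7 → [7, 3, 0, 7]
xs[-4] = xs[3]+xs[0] = 7+7 = 14 → [14, 3, 0, 7]
xs[0] = xs[0]+xs[-1] = 14+7 = 21 → [21, 3, 0, 7]
sum = 31

31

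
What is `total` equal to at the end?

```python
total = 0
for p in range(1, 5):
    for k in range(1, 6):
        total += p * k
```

150

p=1,k=1: total = 0+1 = 1
p=1,k=2: total = 1+2 = 3
p=1,k=3: total = 3+3 = 6
p=1,k=4: total = 6+4 = 10
p=1,k=5: total = 10+5 = 15
p=2,k=1: total = 15+2 = 17
p=2,k=2: total = 17+4 = 21
p=2,k=3: total = 21+6 = 27
p=2,k=4: total = 27+8 = 35
p=2,k=5: total = 35+10 = 45
p=3,k=1: total = 45+3 = 48
p=3,k=2: total = 48+6 = 54
p=3,k=3: total = 54+9 = 63
p=3,k=4: total = 63+12 = 75
p=3,k=5: total = 75+15 = 90
p=4,k=1: total = 90+4 = 94
p=4,k=2: total = 94+8 = 102
p=4,k=3: total = 102+12 = 114
p=4,k=4: total = 114+16 = 130
p=4,k=5: total = 130+20 = 150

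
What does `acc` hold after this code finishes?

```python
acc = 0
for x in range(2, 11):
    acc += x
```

54

x=2: acc = 0+2 = 2
x=3: acc = 2+3 = 5
x=4: acc = 5+4 = 9
x=5: acc = 9+5 = 14
x=6: acc = 14+6 = 20
x=7: acc = 20+7 = 27
x=8: acc = 27+8 = 35
x=9: acc = 35+9 = 44
x=10: acc = 44+10 = 54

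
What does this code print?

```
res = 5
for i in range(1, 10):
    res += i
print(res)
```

50

i=1: res = 5+1 = 6
i=2: res = 6+2 = 8
i=3: res = 8+3 = 11
i=4: res = 11+4 = 15
i=5: res = 15+5 = 20
i=6: res = 20+6 = 26
i=7: res = 26+7 = 33
i=8: res = 33+8 = 41
i=9: res = 41+9 = 50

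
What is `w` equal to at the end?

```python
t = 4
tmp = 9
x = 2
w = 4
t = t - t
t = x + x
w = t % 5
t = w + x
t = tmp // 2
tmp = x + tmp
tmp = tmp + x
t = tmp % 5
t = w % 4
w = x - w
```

-2

t = 4-4 = 0
t = 2+2 = 4
w = 4%5 = 4
t = 4+2 = 6
t = 9//2 = 4
tmp = 2+9 = 11
tmp = 11+2 = 13
t = 13%5 = 3
t = 4%4 = 0
w = 2-4 = -2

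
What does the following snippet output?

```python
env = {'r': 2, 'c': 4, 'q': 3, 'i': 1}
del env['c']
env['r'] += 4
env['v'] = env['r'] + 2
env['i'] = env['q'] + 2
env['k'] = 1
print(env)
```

{'r': 6, 'q': 3, 'i': 5, 'v': 8, 'k': 1}

del 'c' → {'r': 2, 'q': 3, 'i': 1}
env['r'] = 2+4 = 6 → {'r': 6, 'q': 3, 'i': 1}
env['v'] = env['r']+2 = 8 → {'r': 6, 'q': 3, 'i': 1, 'v': 8}
env['i'] = env['q']+2 = 5 → {'r': 6, 'q': 3, 'i': 5, 'v': 8}
env['k'] = 1 → {'r': 6, 'q': 3, 'i': 5, 'v': 8, 'k': 1}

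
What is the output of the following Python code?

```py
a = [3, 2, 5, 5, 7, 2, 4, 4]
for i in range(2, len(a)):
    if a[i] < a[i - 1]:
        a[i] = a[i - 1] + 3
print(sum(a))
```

i=2: 5>=2, unchanged → [3, 2, 5, 5, 7, 2, 4, 4]
i=3: 5>=5, unchanged → [3, 2, 5, 5, 7, 2, 4, 4]
i=4: 7>=5, unchanged → [3, 2, 5, 5, 7, 2, 4, 4]
i=5: 2<7, a[5] = 7+3 = 10 → [3, 2, 5, 5, 7, 10, 4, 4]
i=6: 4<10, a[6] = 10+3 = 13 → [3, 2, 5, 5, 7, 10, 13, 4]
i=7: 4<13, a[7] = 13+3 = 16 → [3, 2, 5, 5, 7, 10, 13, 16]
sum = 61

61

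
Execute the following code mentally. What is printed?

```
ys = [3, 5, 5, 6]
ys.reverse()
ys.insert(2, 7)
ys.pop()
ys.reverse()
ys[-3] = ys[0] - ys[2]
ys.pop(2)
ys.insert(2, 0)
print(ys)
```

reverse → [6, 5, 5, 3]
insert 7 at 2 → [6, 5, 7, 5, 3]
pop() removes 3 → [6, 5, 7, 5]
reverse → [5, 7, 5, 6]
ys[-3] = ys[0]-ys[2] = 5-5 = 0 → [5, 0, 5, 6]
pop(2) removes 5 → [5, 0, 6]
insert 0 at 2 → [5, 0, 0, 6]

[5, 0, 0, 6]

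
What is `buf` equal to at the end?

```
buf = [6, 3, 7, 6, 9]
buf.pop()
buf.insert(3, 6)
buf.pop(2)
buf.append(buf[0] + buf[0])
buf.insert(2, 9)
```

[6, 3, 9, 6, 6, 12]

pop() removes 9 → [6, 3, 7, 6]
insert 6 at 3 → [6, 3, 7, 6, 6]
pop(2) removes 7 → [6, 3, 6, 6]
append buf[0]+buf[0] = 6+6 = 12 → [6, 3, 6, 6, 12]
insert 9 at 2 → [6, 3, 9, 6, 6, 12]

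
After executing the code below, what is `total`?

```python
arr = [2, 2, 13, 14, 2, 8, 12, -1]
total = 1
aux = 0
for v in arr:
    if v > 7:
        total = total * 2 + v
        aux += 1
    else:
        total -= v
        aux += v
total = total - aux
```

124

v=2: not >7, total = 1-2 = -1; aux=2
v=2: not >7, total = (-1)-2 = -3; aux=4
v=13: >7, total = (-3)*2+13 = 7; aux=5
v=14: >7, total = 7*2+14 = 28; aux=6
v=2: not >7, total = 28-2 = 26; aux=8
v=8: >7, total = 26*2+8 = 60; aux=9
v=12: >7, total = 60*2+12 = 132; aux=10
v=-1: not >7, total = 132-(-1) = 133; aux=9
total-aux = 133-9 = 124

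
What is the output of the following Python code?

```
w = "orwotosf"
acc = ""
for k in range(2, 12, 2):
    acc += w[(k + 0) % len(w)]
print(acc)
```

wtsow

k=2: add w[2]='w' → 'w'
k=4: add w[4]='t' → 'wt'
k=6: add w[6]='s' → 'wts'
k=8: add w[0]='o' → 'wtso'
k=10: add w[2]='w' → 'wtsow'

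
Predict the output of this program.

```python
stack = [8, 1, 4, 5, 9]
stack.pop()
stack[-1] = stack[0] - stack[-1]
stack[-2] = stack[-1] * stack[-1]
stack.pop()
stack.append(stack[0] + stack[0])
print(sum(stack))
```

pop() removes 9 → [8, 1, 4, 5]
stack[-1] = stack[0]-stack[-1] = 8-5 = 3 → [8, 1, 4, 3]
stack[-2] = stack[-1]*stack[-1] = 3*3 = 9 → [8, 1, 9, 3]
pop() removes 3 → [8, 1, 9]
append stack[0]+stack[0] = 8+8 = 16 → [8, 1, 9, 16]
sum = 34

34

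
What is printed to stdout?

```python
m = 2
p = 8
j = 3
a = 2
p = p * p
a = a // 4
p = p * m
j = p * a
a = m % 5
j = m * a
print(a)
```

2

p = 8*8 = 64
a = 2//4 = 0
p = 64*2 = 128
j = 128*0 = 0
a = 2%5 = 2
j = 2*2 = 4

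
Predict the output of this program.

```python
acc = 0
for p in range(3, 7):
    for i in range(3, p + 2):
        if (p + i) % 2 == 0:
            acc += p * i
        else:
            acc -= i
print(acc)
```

88

p=3,i=3: even sum, acc = 0+9 = 9
p=3,i=4: odd sum, acc = 9-4 = 5
p=4,i=3: odd sum, acc = 5-3 = 2
p=4,i=4: even sum, acc = 2+16 = 18
p=4,i=5: odd sum, acc = 18-5 = 13
p=5,i=3: even sum, acc = 13+15 = 28
p=5,i=4: odd sum, acc = 28-4 = 24
p=5,i=5: even sum, acc = 24+25 = 49
p=5,i=6: odd sum, acc = 49-6 = 43
p=6,i=3: odd sum, acc = 43-3 = 40
p=6,i=4: even sum, acc = 40+24 = 64
p=6,i=5: odd sum, acc = 64-5 = 59
p=6,i=6: even sum, acc = 59+36 = 95
p=6,i=7: odd sum, acc = 95-7 = 88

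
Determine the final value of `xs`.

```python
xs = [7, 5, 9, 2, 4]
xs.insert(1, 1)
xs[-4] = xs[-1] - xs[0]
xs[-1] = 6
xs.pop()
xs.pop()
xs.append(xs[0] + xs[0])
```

insert 1 at 1 → [7, 1, 5, 9, 2, 4]
xs[-4] = xs[-1]-xs[0] = 4-7 = -3 → [7, 1, -3, 9, 2, 4]
xs[-1] = 6 → [7, 1, -3, 9, 2, 6]
pop() removes 6 → [7, 1, -3, 9, 2]
pop() removes 2 → [7, 1, -3, 9]
append xs[0]+xs[0] = 7+7 = 14 → [7, 1, -3, 9, 14]

[7, 1, -3, 9, 14]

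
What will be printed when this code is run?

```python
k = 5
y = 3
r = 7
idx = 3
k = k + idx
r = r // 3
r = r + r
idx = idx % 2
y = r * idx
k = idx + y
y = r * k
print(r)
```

k = 5+3 = 8
r = 7//3 = 2
r = 2+2 = 4
idx = 3%2 = 1
y = 4*1 = 4
k = 1+4 = 5
y = 4*5 = 20

4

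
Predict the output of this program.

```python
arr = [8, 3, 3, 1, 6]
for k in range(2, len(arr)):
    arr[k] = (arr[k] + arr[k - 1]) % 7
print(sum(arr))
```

k=2: arr[2] = (3+3)%7 = 6 → [8, 3, 6, 1, 6]
k=3: arr[3] = (1+6)%7 = 0 → [8, 3, 6, 0, 6]
k=4: arr[4] = (6+0)%7 = 6 → [8, 3, 6, 0, 6]
sum = 23

23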